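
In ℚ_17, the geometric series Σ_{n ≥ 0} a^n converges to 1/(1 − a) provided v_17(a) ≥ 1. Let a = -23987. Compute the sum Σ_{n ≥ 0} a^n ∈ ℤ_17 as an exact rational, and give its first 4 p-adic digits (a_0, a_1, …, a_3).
Σ a^n = 1/(1 − a) = 1/23988;  first 4 digits = (1, 0, 2, 12)

v_17(a) = 2 ≥ 1, so the series converges in ℤ_17 to 1/(1 − a) = 1/(1 − (-23987)) = 1/23988. Expand this rational in ℤ_17: compute digits iteratively via d_i = x_i mod 17, x_{i+1} = (x_i − d_i)/17. The first 4 digits are (1, 0, 2, 12).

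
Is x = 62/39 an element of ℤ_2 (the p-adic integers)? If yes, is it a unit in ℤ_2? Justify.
x ∈ ℤ_2 but not a unit; v_2(x) = 1 > 0

ℤ_2 = {x ∈ ℚ_2 : v_2(x) ≥ 0} and ℤ_2^× = {x ∈ ℤ_2 : v_2(x) = 0}. Here v_2(62/39) = v_2(num) − v_2(den) = 1; compare against these criteria.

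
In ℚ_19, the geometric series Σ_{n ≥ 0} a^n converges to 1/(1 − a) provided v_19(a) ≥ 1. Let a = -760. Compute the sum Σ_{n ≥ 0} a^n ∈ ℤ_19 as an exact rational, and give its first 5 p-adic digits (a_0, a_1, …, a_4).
Σ a^n = 1/(1 − a) = 1/761;  first 5 digits = (1, 17, 1, 0, 15)

v_19(a) = 1 ≥ 1, so the series converges in ℤ_19 to 1/(1 − a) = 1/(1 − (-760)) = 1/761. Expand this rational in ℤ_19: compute digits iteratively via d_i = x_i mod 19, x_{i+1} = (x_i − d_i)/19. The first 5 digits are (1, 17, 1, 0, 15).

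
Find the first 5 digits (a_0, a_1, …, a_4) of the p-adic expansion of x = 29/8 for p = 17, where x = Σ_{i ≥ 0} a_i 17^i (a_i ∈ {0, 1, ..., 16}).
(a_0, …, a_4) = (10, 6, 6, 6, 6)

v_17(29/8) = 0 (numerator and denominator both coprime to 17), so x ∈ ℤ_17^×. Compute digits iteratively via a_i = x_i mod 17, x_{i+1} = (x_i − a_i)/17, with x_0 = x:
  x_0 = 29/8;  a_0 = 10;  x_1 = (x_0 − 10)/17 = -3/8
  x_1 = -3/8;  a_1 = 6;  x_2 = (x_1 − 6)/17 = -3/8
  x_2 = -3/8;  a_2 = 6;  x_3 = (x_2 − 6)/17 = -3/8
  x_3 = -3/8;  a_3 = 6;  x_4 = (x_3 − 6)/17 = -3/8
  x_4 = -3/8;  a_4 = 6;  x_5 = (x_4 − 6)/17 = -3/8
Digits: (10, 6, 6, 6, 6).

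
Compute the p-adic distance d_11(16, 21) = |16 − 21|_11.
d_11(16, 21) = 1

Step 1 — x − y = 16 − 21 = -5. Step 2 — v_11(-5) = 0 (factor: -5 = −(11^0 · 5); the sign does not affect v_p). Step 3 — |x − y|_11 = 11^{0} = 1.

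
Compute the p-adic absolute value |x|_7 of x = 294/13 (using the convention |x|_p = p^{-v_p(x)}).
|294/13|_7 = 1/49

Step 1 — compute v_7(x) by factoring powers of 7 out of the numerator and denominator: v_7(294/13) = 2. Step 2 — apply |x|_p = p^{-v_p(x)} = 7^{-2} = 1/49.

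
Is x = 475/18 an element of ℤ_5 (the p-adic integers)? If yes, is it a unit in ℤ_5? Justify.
x ∈ ℤ_5 but not a unit; v_5(x) = 2 > 0

ℤ_5 = {x ∈ ℚ_5 : v_5(x) ≥ 0} and ℤ_5^× = {x ∈ ℤ_5 : v_5(x) = 0}. Here v_5(475/18) = v_5(num) − v_5(den) = 2; compare against these criteria.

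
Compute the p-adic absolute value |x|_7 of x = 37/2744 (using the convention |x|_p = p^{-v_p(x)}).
|37/2744|_7 = 343

Step 1 — compute v_7(x) by factoring powers of 7 out of the numerator and denominator: v_7(37/2744) = -3. Step 2 — apply |x|_p = p^{-v_p(x)} = 7^{3} = 343.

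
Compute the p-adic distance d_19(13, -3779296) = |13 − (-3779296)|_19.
d_19(13, -3779296) = 1/130321

Step 1 — x − y = 13 − (-3779296) = 3779309. Step 2 — v_19(3779309) = 4 (factor: 3779309 = (19^4 · 29); the sign does not affect v_p). Step 3 — |x − y|_19 = 19^{-4} = 1/130321.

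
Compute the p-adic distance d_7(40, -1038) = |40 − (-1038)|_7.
d_7(40, -1038) = 1/49

Step 1 — x − y = 40 − (-1038) = 1078. Step 2 — v_7(1078) = 2 (factor: 1078 = (7^2 · 22); the sign does not affect v_p). Step 3 — |x − y|_7 = 7^{-2} = 1/49.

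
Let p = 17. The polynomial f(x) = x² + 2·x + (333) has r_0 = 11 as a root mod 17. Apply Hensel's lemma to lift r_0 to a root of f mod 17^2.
r_1 = 232 (mod 289)

Hensel: r_{i+1} = r_i − f(r_i)·(f′(r_i))^{-1} mod 17^{i+2}, f′(x) = 2x + 2. Iterate:
  r_0 = 11 (mod 17)
  r_1 = 232 (mod 289)
Final: r = 232 satisfies f(r) ≡ 0 mod 17^2.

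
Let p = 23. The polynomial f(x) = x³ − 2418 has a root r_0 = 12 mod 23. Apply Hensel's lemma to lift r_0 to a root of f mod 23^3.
r_2 = 5693 (mod 12167)

Hensel: r_{i+1} = r_i − f(r_i)/f′(r_i) mod 23^{i+2}, where f′(x) = 3x². Iterate:
  r_0 = 12 (mod 23)
  r_1 = 403 (mod 529)
  r_2 = 5693 (mod 12167)
Final: r = 5693 with f(r) ≡ 0 mod 23^3.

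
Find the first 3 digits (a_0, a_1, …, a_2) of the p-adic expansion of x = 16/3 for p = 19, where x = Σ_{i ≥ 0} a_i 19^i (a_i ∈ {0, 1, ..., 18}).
(a_0, …, a_2) = (18, 12, 12)

v_19(16/3) = 0 (numerator and denominator both coprime to 19), so x ∈ ℤ_19^×. Compute digits iteratively via a_i = x_i mod 19, x_{i+1} = (x_i − a_i)/19, with x_0 = x:
  x_0 = 16/3;  a_0 = 18;  x_1 = (x_0 − 18)/19 = -2/3
  x_1 = -2/3;  a_1 = 12;  x_2 = (x_1 − 12)/19 = -2/3
  x_2 = -2/3;  a_2 = 12;  x_3 = (x_2 − 12)/19 = -2/3
Digits: (18, 12, 12).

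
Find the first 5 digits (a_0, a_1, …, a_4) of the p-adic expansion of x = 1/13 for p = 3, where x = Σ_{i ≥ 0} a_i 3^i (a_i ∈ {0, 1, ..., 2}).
(a_0, …, a_4) = (1, 2, 2, 0, 2)

v_3(1/13) = 0 (numerator and denominator both coprime to 3), so x ∈ ℤ_3^×. Compute digits iteratively via a_i = x_i mod 3, x_{i+1} = (x_i − a_i)/3, with x_0 = x:
  x_0 = 1/13;  a_0 = 1;  x_1 = (x_0 − 1)/3 = -4/13
  x_1 = -4/13;  a_1 = 2;  x_2 = (x_1 − 2)/3 = -10/13
  x_2 = -10/13;  a_2 = 2;  x_3 = (x_2 − 2)/3 = -12/13
  x_3 = -12/13;  a_3 = 0;  x_4 = (x_3 − 0)/3 = -4/13
  x_4 = -4/13;  a_4 = 2;  x_5 = (x_4 − 2)/3 = -10/13
Digits: (1, 2, 2, 0, 2).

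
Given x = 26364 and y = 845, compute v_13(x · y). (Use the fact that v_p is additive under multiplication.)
v_13(22277580) = 5

v_p(x) = 3 (factor: 26364 = 13^3 · 12); v_p(y) = 2 (factor: 845 = 13^2 · 5). Additivity: v_p(xy) = v_p(x) + v_p(y) = 3 + 2 = 5. (Direct check: xy = 22277580 = 13^5 · (60).)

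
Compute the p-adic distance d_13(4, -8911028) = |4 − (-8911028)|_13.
d_13(4, -8911028) = 1/371293

Step 1 — x − y = 4 − (-8911028) = 8911032. Step 2 — v_13(8911032) = 5 (factor: 8911032 = (13^5 · 24); the sign does not affect v_p). Step 3 — |x − y|_13 = 13^{-5} = 1/371293.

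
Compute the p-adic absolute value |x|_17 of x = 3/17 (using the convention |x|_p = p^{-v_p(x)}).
|3/17|_17 = 17

Step 1 — compute v_17(x) by factoring powers of 17 out of the numerator and denominator: v_17(3/17) = -1. Step 2 — apply |x|_p = p^{-v_p(x)} = 17^{1} = 17.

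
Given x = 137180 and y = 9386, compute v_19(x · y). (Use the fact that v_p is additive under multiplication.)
v_19(1287571480) = 5

v_p(x) = 3 (factor: 137180 = 19^3 · 20); v_p(y) = 2 (factor: 9386 = 19^2 · 26). Additivity: v_p(xy) = v_p(x) + v_p(y) = 3 + 2 = 5. (Direct check: xy = 1287571480 = 19^5 · (520).)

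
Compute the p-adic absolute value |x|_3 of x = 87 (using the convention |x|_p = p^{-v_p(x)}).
|87|_3 = 1/3

Step 1 — compute v_3(x) by factoring powers of 3 out of the numerator and denominator: v_3(87) = 1. Step 2 — apply |x|_p = p^{-v_p(x)} = 3^{-1} = 1/3.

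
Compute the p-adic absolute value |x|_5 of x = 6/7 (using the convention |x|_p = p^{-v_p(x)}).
|6/7|_5 = 1

Step 1 — compute v_5(x) by factoring powers of 5 out of the numerator and denominator: v_5(6/7) = 0. Step 2 — apply |x|_p = p^{-v_p(x)} = 5^{0} = 1.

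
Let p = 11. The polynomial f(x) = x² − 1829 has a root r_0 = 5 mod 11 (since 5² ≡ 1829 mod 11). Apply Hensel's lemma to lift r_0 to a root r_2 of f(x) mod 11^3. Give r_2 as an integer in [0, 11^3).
r_2 = 1105 (mod 1331)

Hensel's recurrence: r_{i+1} = r_i − f(r_i)·(f′(r_i))^{-1} mod 11^{i+2}, with f′(x) = 2x. Iterate:
  r_0 = 5 (mod 11)
  r_1 = 16 (mod 121)
  r_2 = 1105 (mod 1331)
Final: r_2 = 1105, and one checks f(r_2) ≡ 0 mod 11^3.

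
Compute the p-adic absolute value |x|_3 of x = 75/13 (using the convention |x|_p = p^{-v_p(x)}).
|75/13|_3 = 1/3

Step 1 — compute v_3(x) by factoring powers of 3 out of the numerator and denominator: v_3(75/13) = 1. Step 2 — apply |x|_p = p^{-v_p(x)} = 3^{-1} = 1/3.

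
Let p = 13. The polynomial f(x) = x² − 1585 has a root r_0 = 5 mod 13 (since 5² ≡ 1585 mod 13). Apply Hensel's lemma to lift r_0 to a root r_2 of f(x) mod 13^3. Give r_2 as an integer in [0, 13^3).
r_2 = 1682 (mod 2197)

Hensel's recurrence: r_{i+1} = r_i − f(r_i)·(f′(r_i))^{-1} mod 13^{i+2}, with f′(x) = 2x. Iterate:
  r_0 = 5 (mod 13)
  r_1 = 161 (mod 169)
  r_2 = 1682 (mod 2197)
Final: r_2 = 1682, and one checks f(r_2) ≡ 0 mod 13^3.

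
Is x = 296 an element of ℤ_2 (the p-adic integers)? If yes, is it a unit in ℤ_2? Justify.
x ∈ ℤ_2 but not a unit; v_2(x) = 3 > 0

ℤ_2 = {x ∈ ℚ_2 : v_2(x) ≥ 0} and ℤ_2^× = {x ∈ ℤ_2 : v_2(x) = 0}. Here v_2(296) = v_2(num) − v_2(den) = 3; compare against these criteria.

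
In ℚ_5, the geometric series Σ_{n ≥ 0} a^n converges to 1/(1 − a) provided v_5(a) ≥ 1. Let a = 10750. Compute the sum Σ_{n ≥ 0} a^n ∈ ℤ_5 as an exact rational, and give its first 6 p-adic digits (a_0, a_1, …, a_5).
Σ a^n = 1/(1 − a) = -1/10749;  first 6 digits = (1, 0, 0, 1, 2, 3)

v_5(a) = 3 ≥ 1, so the series converges in ℤ_5 to 1/(1 − a) = 1/(1 − 10750) = -1/10749. Expand this rational in ℤ_5: compute digits iteratively via d_i = x_i mod 5, x_{i+1} = (x_i − d_i)/5. The first 6 digits are (1, 0, 0, 1, 2, 3).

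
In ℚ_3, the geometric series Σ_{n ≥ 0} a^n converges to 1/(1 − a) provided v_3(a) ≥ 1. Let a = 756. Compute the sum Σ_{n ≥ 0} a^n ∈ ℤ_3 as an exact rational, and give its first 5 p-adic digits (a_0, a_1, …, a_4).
Σ a^n = 1/(1 − a) = -1/755;  first 5 digits = (1, 0, 0, 1, 0)

v_3(a) = 3 ≥ 1, so the series converges in ℤ_3 to 1/(1 − a) = 1/(1 − 756) = -1/755. Expand this rational in ℤ_3: compute digits iteratively via d_i = x_i mod 3, x_{i+1} = (x_i − d_i)/3. The first 5 digits are (1, 0, 0, 1, 0).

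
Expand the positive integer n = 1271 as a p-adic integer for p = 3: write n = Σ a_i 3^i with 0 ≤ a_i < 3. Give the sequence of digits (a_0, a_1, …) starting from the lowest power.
(a_0, a_1, …) = (2, 0, 0, 2, 0, 2, 1)

Repeated division by 3 gives the digits low-to-high: 1271 = 2 + 2·3^3 + 2·3^5 + 1·3^6. Digit sequence: (2, 0, 0, 2, 0, 2, 1).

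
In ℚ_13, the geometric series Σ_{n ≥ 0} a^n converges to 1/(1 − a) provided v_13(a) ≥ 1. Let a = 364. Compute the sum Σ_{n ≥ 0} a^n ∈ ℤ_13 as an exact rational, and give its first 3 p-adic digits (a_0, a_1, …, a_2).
Σ a^n = 1/(1 − a) = -1/363;  first 3 digits = (1, 2, 6)

v_13(a) = 1 ≥ 1, so the series converges in ℤ_13 to 1/(1 − a) = 1/(1 − 364) = -1/363. Expand this rational in ℤ_13: compute digits iteratively via d_i = x_i mod 13, x_{i+1} = (x_i − d_i)/13. The first 3 digits are (1, 2, 6).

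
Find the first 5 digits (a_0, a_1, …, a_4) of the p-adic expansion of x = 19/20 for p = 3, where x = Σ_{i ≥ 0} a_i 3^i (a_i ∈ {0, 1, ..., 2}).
(a_0, …, a_4) = (2, 1, 0, 0, 1)

v_3(19/20) = 0 (numerator and denominator both coprime to 3), so x ∈ ℤ_3^×. Compute digits iteratively via a_i = x_i mod 3, x_{i+1} = (x_i − a_i)/3, with x_0 = x:
  x_0 = 19/20;  a_0 = 2;  x_1 = (x_0 − 2)/3 = -7/20
  x_1 = -7/20;  a_1 = 1;  x_2 = (x_1 − 1)/3 = -9/20
  x_2 = -9/20;  a_2 = 0;  x_3 = (x_2 − 0)/3 = -3/20
  x_3 = -3/20;  a_3 = 0;  x_4 = (x_3 − 0)/3 = -1/20
  x_4 = -1/20;  a_4 = 1;  x_5 = (x_4 − 1)/3 = -7/20
Digits: (2, 1, 0, 0, 1).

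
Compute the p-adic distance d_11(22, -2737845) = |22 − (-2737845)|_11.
d_11(22, -2737845) = 1/161051

Step 1 — x − y = 22 − (-2737845) = 2737867. Step 2 — v_11(2737867) = 5 (factor: 2737867 = (11^5 · 17); the sign does not affect v_p). Step 3 — |x − y|_11 = 11^{-5} = 1/161051.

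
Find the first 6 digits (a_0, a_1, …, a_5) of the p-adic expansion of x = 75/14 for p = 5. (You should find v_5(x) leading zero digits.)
(a_0, …, a_5) = (0, 0, 2, 0, 1, 3)

v_5(75/14) = 2, so a_0 = ... = a_1 = 0. Factor out: x = 5^2 · u with u = 3/14 a unit in ℤ_5. Expand u iteratively via a_{v+i} = u_i mod 5, u_{i+1} = (u_i − a_{v+i})/5:
  u_0 = 3/14;  a_2 = 2;  u_1 = (u_0 − 2)/5 = -5/14
  u_1 = -5/14;  a_3 = 0;  u_2 = (u_1 − 0)/5 = -1/14
  u_2 = -1/14;  a_4 = 1;  u_3 = (u_2 − 1)/5 = -3/14
  u_3 = -3/14;  a_5 = 3;  u_4 = (u_3 − 3)/5 = -9/14
Digits: (0, 0, 2, 0, 1, 3).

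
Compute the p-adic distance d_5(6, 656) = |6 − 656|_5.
d_5(6, 656) = 1/25

Step 1 — x − y = 6 − 656 = -650. Step 2 — v_5(-650) = 2 (factor: -650 = −(5^2 · 26); the sign does not affect v_p). Step 3 — |x − y|_5 = 5^{-2} = 1/25.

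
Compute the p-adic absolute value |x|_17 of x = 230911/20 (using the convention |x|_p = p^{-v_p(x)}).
|230911/20|_17 = 1/4913

Step 1 — compute v_17(x) by factoring powers of 17 out of the numerator and denominator: v_17(230911/20) = 3. Step 2 — apply |x|_p = p^{-v_p(x)} = 17^{-3} = 1/4913.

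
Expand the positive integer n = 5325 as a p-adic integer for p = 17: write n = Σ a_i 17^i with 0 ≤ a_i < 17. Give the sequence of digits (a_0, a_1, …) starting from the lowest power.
(a_0, a_1, …) = (4, 7, 1, 1)

Repeated division by 17 gives the digits low-to-high: 5325 = 4 + 7·17^1 + 1·17^2 + 1·17^3. Digit sequence: (4, 7, 1, 1).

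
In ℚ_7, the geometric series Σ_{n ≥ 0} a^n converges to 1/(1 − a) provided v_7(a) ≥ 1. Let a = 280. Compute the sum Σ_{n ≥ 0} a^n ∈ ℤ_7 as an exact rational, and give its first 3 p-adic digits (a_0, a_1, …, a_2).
Σ a^n = 1/(1 − a) = -1/279;  first 3 digits = (1, 5, 2)

v_7(a) = 1 ≥ 1, so the series converges in ℤ_7 to 1/(1 − a) = 1/(1 − 280) = -1/279. Expand this rational in ℤ_7: compute digits iteratively via d_i = x_i mod 7, x_{i+1} = (x_i − d_i)/7. The first 3 digits are (1, 5, 2).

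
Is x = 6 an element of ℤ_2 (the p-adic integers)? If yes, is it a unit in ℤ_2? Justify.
x ∈ ℤ_2 but not a unit; v_2(x) = 1 > 0

ℤ_2 = {x ∈ ℚ_2 : v_2(x) ≥ 0} and ℤ_2^× = {x ∈ ℤ_2 : v_2(x) = 0}. Here v_2(6) = v_2(num) − v_2(den) = 1; compare against these criteria.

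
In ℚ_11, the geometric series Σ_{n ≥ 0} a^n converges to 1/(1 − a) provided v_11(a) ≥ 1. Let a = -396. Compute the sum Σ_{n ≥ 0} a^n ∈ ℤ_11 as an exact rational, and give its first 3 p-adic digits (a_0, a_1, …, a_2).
Σ a^n = 1/(1 − a) = 1/397;  first 3 digits = (1, 8, 5)

v_11(a) = 1 ≥ 1, so the series converges in ℤ_11 to 1/(1 − a) = 1/(1 − (-396)) = 1/397. Expand this rational in ℤ_11: compute digits iteratively via d_i = x_i mod 11, x_{i+1} = (x_i − d_i)/11. The first 3 digits are (1, 8, 5).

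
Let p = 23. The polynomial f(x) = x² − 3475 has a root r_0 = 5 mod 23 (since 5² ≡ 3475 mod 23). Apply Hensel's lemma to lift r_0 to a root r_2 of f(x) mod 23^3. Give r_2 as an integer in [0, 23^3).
r_2 = 6698 (mod 12167)

Hensel's recurrence: r_{i+1} = r_i − f(r_i)·(f′(r_i))^{-1} mod 23^{i+2}, with f′(x) = 2x. Iterate:
  r_0 = 5 (mod 23)
  r_1 = 350 (mod 529)
  r_2 = 6698 (mod 12167)
Final: r_2 = 6698, and one checks f(r_2) ≡ 0 mod 23^3.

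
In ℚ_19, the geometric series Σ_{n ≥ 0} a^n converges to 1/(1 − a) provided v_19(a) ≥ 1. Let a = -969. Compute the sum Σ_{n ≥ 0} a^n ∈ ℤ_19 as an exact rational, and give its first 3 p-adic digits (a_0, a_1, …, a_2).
Σ a^n = 1/(1 − a) = 1/970;  first 3 digits = (1, 6, 14)

v_19(a) = 1 ≥ 1, so the series converges in ℤ_19 to 1/(1 − a) = 1/(1 − (-969)) = 1/970. Expand this rational in ℤ_19: compute digits iteratively via d_i = x_i mod 19, x_{i+1} = (x_i − d_i)/19. The first 3 digits are (1, 6, 14).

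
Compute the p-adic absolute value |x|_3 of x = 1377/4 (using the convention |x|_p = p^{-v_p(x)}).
|1377/4|_3 = 1/81

Step 1 — compute v_3(x) by factoring powers of 3 out of the numerator and denominator: v_3(1377/4) = 4. Step 2 — apply |x|_p = p^{-v_p(x)} = 3^{-4} = 1/81.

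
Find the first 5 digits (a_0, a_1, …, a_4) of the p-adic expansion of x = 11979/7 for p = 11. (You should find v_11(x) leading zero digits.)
(a_0, …, a_4) = (0, 0, 0, 6, 9)

v_11(11979/7) = 3, so a_0 = ... = a_2 = 0. Factor out: x = 11^3 · u with u = 9/7 a unit in ℤ_11. Expand u iteratively via a_{v+i} = u_i mod 11, u_{i+1} = (u_i − a_{v+i})/11:
  u_0 = 9/7;  a_3 = 6;  u_1 = (u_0 − 6)/11 = -3/7
  u_1 = -3/7;  a_4 = 9;  u_2 = (u_1 − 9)/11 = -6/7
Digits: (0, 0, 0, 6, 9).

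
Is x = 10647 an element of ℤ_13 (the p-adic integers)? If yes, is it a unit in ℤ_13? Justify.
x ∈ ℤ_13 but not a unit; v_13(x) = 2 > 0

ℤ_13 = {x ∈ ℚ_13 : v_13(x) ≥ 0} and ℤ_13^× = {x ∈ ℤ_13 : v_13(x) = 0}. Here v_13(10647) = v_13(num) − v_13(den) = 2; compare against these criteria.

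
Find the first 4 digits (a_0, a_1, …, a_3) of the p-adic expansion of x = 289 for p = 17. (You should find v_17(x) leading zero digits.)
(a_0, …, a_3) = (0, 0, 1, 0)

v_17(289) = 2, so a_0 = ... = a_1 = 0. Factor out: x = 17^2 · u with u = 1 a unit in ℤ_17. Expand u iteratively via a_{v+i} = u_i mod 17, u_{i+1} = (u_i − a_{v+i})/17:
  u_0 = 1;  a_2 = 1;  u_1 = (u_0 − 1)/17 = 0
  u_1 = 0;  a_3 = 0;  u_2 = (u_1 − 0)/17 = 0
Digits: (0, 0, 1, 0).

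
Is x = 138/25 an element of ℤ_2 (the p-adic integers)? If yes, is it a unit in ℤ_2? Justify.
x ∈ ℤ_2 but not a unit; v_2(x) = 1 > 0

ℤ_2 = {x ∈ ℚ_2 : v_2(x) ≥ 0} and ℤ_2^× = {x ∈ ℤ_2 : v_2(x) = 0}. Here v_2(138/25) = v_2(num) − v_2(den) = 1; compare against these criteria.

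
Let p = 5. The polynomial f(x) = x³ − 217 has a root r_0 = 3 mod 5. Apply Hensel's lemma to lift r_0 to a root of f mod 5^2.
r_1 = 23 (mod 25)

Hensel: r_{i+1} = r_i − f(r_i)/f′(r_i) mod 5^{i+2}, where f′(x) = 3x². Iterate:
  r_0 = 3 (mod 5)
  r_1 = 23 (mod 25)
Final: r = 23 with f(r) ≡ 0 mod 5^2.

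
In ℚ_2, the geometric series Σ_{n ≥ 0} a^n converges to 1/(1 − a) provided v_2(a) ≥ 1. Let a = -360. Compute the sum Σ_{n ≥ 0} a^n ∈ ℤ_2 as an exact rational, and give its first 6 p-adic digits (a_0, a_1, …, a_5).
Σ a^n = 1/(1 − a) = 1/361;  first 6 digits = (1, 0, 0, 1, 1, 0)

v_2(a) = 3 ≥ 1, so the series converges in ℤ_2 to 1/(1 − a) = 1/(1 − (-360)) = 1/361. Expand this rational in ℤ_2: compute digits iteratively via d_i = x_i mod 2, x_{i+1} = (x_i − d_i)/2. The first 6 digits are (1, 0, 0, 1, 1, 0).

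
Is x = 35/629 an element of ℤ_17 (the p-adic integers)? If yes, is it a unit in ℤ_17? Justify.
x ∉ ℤ_17 (v_17(x) = -1 < 0)

ℤ_17 = {x ∈ ℚ_17 : v_17(x) ≥ 0} and ℤ_17^× = {x ∈ ℤ_17 : v_17(x) = 0}. Here v_17(35/629) = v_17(num) − v_17(den) = -1; compare against these criteria.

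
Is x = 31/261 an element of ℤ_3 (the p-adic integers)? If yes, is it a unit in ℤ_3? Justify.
x ∉ ℤ_3 (v_3(x) = -2 < 0)

ℤ_3 = {x ∈ ℚ_3 : v_3(x) ≥ 0} and ℤ_3^× = {x ∈ ℤ_3 : v_3(x) = 0}. Here v_3(31/261) = v_3(num) − v_3(den) = -2; compare against these criteria.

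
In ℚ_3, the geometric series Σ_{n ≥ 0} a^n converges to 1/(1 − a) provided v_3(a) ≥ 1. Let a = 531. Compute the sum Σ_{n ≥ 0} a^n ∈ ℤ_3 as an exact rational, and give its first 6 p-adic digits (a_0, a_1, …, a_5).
Σ a^n = 1/(1 − a) = -1/530;  first 6 digits = (1, 0, 2, 1, 1, 1)

v_3(a) = 2 ≥ 1, so the series converges in ℤ_3 to 1/(1 − a) = 1/(1 − 531) = -1/530. Expand this rational in ℤ_3: compute digits iteratively via d_i = x_i mod 3, x_{i+1} = (x_i − d_i)/3. The first 6 digits are (1, 0, 2, 1, 1, 1).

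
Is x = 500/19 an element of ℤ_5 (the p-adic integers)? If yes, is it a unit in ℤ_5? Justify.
x ∈ ℤ_5 but not a unit; v_5(x) = 3 > 0

ℤ_5 = {x ∈ ℚ_5 : v_5(x) ≥ 0} and ℤ_5^× = {x ∈ ℤ_5 : v_5(x) = 0}. Here v_5(500/19) = v_5(num) − v_5(den) = 3; compare against these criteria.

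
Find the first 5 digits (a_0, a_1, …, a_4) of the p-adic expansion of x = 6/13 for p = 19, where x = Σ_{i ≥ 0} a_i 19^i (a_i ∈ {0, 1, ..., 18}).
(a_0, …, a_4) = (18, 2, 13, 11, 14)

v_19(6/13) = 0 (numerator and denominator both coprime to 19), so x ∈ ℤ_19^×. Compute digits iteratively via a_i = x_i mod 19, x_{i+1} = (x_i − a_i)/19, with x_0 = x:
  x_0 = 6/13;  a_0 = 18;  x_1 = (x_0 − 18)/19 = -12/13
  x_1 = -12/13;  a_1 = 2;  x_2 = (x_1 − 2)/19 = -2/13
  x_2 = -2/13;  a_2 = 13;  x_3 = (x_2 − 13)/19 = -9/13
  x_3 = -9/13;  a_3 = 11;  x_4 = (x_3 − 11)/19 = -8/13
  x_4 = -8/13;  a_4 = 14;  x_5 = (x_4 − 14)/19 = -10/13
Digits: (18, 2, 13, 11, 14).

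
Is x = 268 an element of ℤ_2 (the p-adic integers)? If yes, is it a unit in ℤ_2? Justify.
x ∈ ℤ_2 but not a unit; v_2(x) = 2 > 0

ℤ_2 = {x ∈ ℚ_2 : v_2(x) ≥ 0} and ℤ_2^× = {x ∈ ℤ_2 : v_2(x) = 0}. Here v_2(268) = v_2(num) − v_2(den) = 2; compare against these criteria.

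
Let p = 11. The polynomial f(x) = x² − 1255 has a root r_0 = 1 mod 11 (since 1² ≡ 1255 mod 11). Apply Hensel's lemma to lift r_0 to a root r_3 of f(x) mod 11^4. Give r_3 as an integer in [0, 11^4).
r_3 = 7041 (mod 14641)

Hensel's recurrence: r_{i+1} = r_i − f(r_i)·(f′(r_i))^{-1} mod 11^{i+2}, with f′(x) = 2x. Iterate:
  r_0 = 1 (mod 11)
  r_1 = 23 (mod 121)
  r_2 = 386 (mod 1331)
  r_3 = 7041 (mod 14641)
Final: r_3 = 7041, and one checks f(r_3) ≡ 0 mod 11^4.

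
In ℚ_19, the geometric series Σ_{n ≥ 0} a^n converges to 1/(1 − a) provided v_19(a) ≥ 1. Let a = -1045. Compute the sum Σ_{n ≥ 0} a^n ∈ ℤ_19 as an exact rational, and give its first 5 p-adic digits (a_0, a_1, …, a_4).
Σ a^n = 1/(1 − a) = 1/1046;  first 5 digits = (1, 2, 1, 15, 7)

v_19(a) = 1 ≥ 1, so the series converges in ℤ_19 to 1/(1 − a) = 1/(1 − (-1045)) = 1/1046. Expand this rational in ℤ_19: compute digits iteratively via d_i = x_i mod 19, x_{i+1} = (x_i − d_i)/19. The first 5 digits are (1, 2, 1, 15, 7).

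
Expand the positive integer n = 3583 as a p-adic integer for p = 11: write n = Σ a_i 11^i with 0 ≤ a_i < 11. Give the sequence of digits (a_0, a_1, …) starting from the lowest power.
(a_0, a_1, …) = (8, 6, 7, 2)

Repeated division by 11 gives the digits low-to-high: 3583 = 8 + 6·11^1 + 7·11^2 + 2·11^3. Digit sequence: (8, 6, 7, 2).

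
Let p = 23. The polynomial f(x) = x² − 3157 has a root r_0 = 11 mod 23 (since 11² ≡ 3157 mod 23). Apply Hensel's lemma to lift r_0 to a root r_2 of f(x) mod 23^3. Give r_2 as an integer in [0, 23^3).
r_2 = 7026 (mod 12167)

Hensel's recurrence: r_{i+1} = r_i − f(r_i)·(f′(r_i))^{-1} mod 23^{i+2}, with f′(x) = 2x. Iterate:
  r_0 = 11 (mod 23)
  r_1 = 149 (mod 529)
  r_2 = 7026 (mod 12167)
Final: r_2 = 7026, and one checks f(r_2) ≡ 0 mod 23^3.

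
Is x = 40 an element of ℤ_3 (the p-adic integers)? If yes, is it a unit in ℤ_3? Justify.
x ∈ ℤ_3^× (unit); v_3(x) = 0

ℤ_3 = {x ∈ ℚ_3 : v_3(x) ≥ 0} and ℤ_3^× = {x ∈ ℤ_3 : v_3(x) = 0}. Here v_3(40) = v_3(num) − v_3(den) = 0; compare against these criteria.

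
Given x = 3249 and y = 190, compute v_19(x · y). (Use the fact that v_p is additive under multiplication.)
v_19(617310) = 3

v_p(x) = 2 (factor: 3249 = 19^2 · 9); v_p(y) = 1 (factor: 190 = 19^1 · 10). Additivity: v_p(xy) = v_p(x) + v_p(y) = 2 + 1 = 3. (Direct check: xy = 617310 = 19^3 · (90).)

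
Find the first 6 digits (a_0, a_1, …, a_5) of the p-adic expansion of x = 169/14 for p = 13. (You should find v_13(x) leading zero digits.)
(a_0, …, a_5) = (0, 0, 1, 12, 0, 12)

v_13(169/14) = 2, so a_0 = ... = a_1 = 0. Factor out: x = 13^2 · u with u = 1/14 a unit in ℤ_13. Expand u iteratively via a_{v+i} = u_i mod 13, u_{i+1} = (u_i − a_{v+i})/13:
  u_0 = 1/14;  a_2 = 1;  u_1 = (u_0 − 1)/13 = -1/14
  u_1 = -1/14;  a_3 = 12;  u_2 = (u_1 − 12)/13 = -13/14
  u_2 = -13/14;  a_4 = 0;  u_3 = (u_2 − 0)/13 = -1/14
  u_3 = -1/14;  a_5 = 12;  u_4 = (u_3 − 12)/13 = -13/14
Digits: (0, 0, 1, 12, 0, 12).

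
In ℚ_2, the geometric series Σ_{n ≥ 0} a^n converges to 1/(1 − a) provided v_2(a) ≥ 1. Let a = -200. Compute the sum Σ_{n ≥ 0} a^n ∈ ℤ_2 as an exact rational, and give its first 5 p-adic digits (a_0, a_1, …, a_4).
Σ a^n = 1/(1 − a) = 1/201;  first 5 digits = (1, 0, 0, 1, 1)

v_2(a) = 3 ≥ 1, so the series converges in ℤ_2 to 1/(1 − a) = 1/(1 − (-200)) = 1/201. Expand this rational in ℤ_2: compute digits iteratively via d_i = x_i mod 2, x_{i+1} = (x_i − d_i)/2. The first 5 digits are (1, 0, 0, 1, 1).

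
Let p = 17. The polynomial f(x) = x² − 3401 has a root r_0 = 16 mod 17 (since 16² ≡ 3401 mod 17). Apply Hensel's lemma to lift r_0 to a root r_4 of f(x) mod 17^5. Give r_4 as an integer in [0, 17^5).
r_4 = 711262 (mod 1419857)

Hensel's recurrence: r_{i+1} = r_i − f(r_i)·(f′(r_i))^{-1} mod 17^{i+2}, with f′(x) = 2x. Iterate:
  r_0 = 16 (mod 17)
  r_1 = 33 (mod 289)
  r_2 = 3790 (mod 4913)
  r_3 = 43094 (mod 83521)
  r_4 = 711262 (mod 1419857)
Final: r_4 = 711262, and one checks f(r_4) ≡ 0 mod 17^5.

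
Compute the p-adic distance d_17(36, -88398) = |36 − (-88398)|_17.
d_17(36, -88398) = 1/4913

Step 1 — x − y = 36 − (-88398) = 88434. Step 2 — v_17(88434) = 3 (factor: 88434 = (17^3 · 18); the sign does not affect v_p). Step 3 — |x − y|_17 = 17^{-3} = 1/4913.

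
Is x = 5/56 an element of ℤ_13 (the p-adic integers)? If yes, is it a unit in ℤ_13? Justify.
x ∈ ℤ_13^× (unit); v_13(x) = 0

ℤ_13 = {x ∈ ℚ_13 : v_13(x) ≥ 0} and ℤ_13^× = {x ∈ ℤ_13 : v_13(x) = 0}. Here v_13(5/56) = v_13(num) − v_13(den) = 0; compare against these criteria.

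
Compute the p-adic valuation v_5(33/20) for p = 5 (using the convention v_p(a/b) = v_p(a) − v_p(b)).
v_5(33/20) = -1

Factor powers of 5 from the numerator and denominator of the reduced fraction: 33 = 5^0 · 33 and 20 = 5^1 · 4. Apply v_p(a/b) = v_p(a) − v_p(b): v_5(33/20) = 0 − 1 = -1.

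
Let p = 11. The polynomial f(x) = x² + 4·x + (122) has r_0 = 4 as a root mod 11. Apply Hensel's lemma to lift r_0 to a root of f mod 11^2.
r_1 = 92 (mod 121)

Hensel: r_{i+1} = r_i − f(r_i)·(f′(r_i))^{-1} mod 11^{i+2}, f′(x) = 2x + 4. Iterate:
  r_0 = 4 (mod 11)
  r_1 = 92 (mod 121)
Final: r = 92 satisfies f(r) ≡ 0 mod 11^2.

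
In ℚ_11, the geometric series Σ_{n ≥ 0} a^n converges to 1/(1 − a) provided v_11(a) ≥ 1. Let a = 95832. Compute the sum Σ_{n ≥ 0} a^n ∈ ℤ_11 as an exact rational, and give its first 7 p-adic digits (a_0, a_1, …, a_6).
Σ a^n = 1/(1 − a) = -1/95831;  first 7 digits = (1, 0, 0, 6, 6, 0, 3)

v_11(a) = 3 ≥ 1, so the series converges in ℤ_11 to 1/(1 − a) = 1/(1 − 95832) = -1/95831. Expand this rational in ℤ_11: compute digits iteratively via d_i = x_i mod 11, x_{i+1} = (x_i − d_i)/11. The first 7 digits are (1, 0, 0, 6, 6, 0, 3).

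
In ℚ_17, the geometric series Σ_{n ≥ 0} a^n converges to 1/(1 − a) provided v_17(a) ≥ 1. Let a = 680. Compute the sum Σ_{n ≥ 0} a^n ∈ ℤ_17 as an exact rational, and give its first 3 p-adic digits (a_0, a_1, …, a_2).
Σ a^n = 1/(1 − a) = -1/679;  first 3 digits = (1, 6, 4)

v_17(a) = 1 ≥ 1, so the series converges in ℤ_17 to 1/(1 − a) = 1/(1 − 680) = -1/679. Expand this rational in ℤ_17: compute digits iteratively via d_i = x_i mod 17, x_{i+1} = (x_i − d_i)/17. The first 3 digits are (1, 6, 4).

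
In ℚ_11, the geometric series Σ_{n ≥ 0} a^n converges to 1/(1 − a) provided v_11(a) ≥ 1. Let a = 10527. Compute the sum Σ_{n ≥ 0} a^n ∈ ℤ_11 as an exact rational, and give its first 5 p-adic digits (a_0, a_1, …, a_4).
Σ a^n = 1/(1 − a) = -1/10526;  first 5 digits = (1, 0, 10, 7, 1)

v_11(a) = 2 ≥ 1, so the series converges in ℤ_11 to 1/(1 − a) = 1/(1 − 10527) = -1/10526. Expand this rational in ℤ_11: compute digits iteratively via d_i = x_i mod 11, x_{i+1} = (x_i − d_i)/11. The first 5 digits are (1, 0, 10, 7, 1).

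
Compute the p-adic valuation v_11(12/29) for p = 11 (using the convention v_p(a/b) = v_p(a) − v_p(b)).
v_11(12/29) = 0

Factor powers of 11 from the numerator and denominator of the reduced fraction: 12 = 11^0 · 12 and 29 = 11^0 · 29. Apply v_p(a/b) = v_p(a) − v_p(b): v_11(12/29) = 0 − 0 = 0.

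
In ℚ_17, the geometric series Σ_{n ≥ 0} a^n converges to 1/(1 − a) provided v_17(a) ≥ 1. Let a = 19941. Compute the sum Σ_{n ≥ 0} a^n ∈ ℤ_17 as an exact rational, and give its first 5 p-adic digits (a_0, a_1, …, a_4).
Σ a^n = 1/(1 − a) = -1/19940;  first 5 digits = (1, 0, 1, 4, 1)

v_17(a) = 2 ≥ 1, so the series converges in ℤ_17 to 1/(1 − a) = 1/(1 − 19941) = -1/19940. Expand this rational in ℤ_17: compute digits iteratively via d_i = x_i mod 17, x_{i+1} = (x_i − d_i)/17. The first 5 digits are (1, 0, 1, 4, 1).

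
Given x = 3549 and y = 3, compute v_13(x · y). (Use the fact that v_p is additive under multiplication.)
v_13(10647) = 2

v_p(x) = 2 (factor: 3549 = 13^2 · 21); v_p(y) = 0 (factor: 3 = 13^0 · 3). Additivity: v_p(xy) = v_p(x) + v_p(y) = 2 + 0 = 2. (Direct check: xy = 10647 = 13^2 · (63).)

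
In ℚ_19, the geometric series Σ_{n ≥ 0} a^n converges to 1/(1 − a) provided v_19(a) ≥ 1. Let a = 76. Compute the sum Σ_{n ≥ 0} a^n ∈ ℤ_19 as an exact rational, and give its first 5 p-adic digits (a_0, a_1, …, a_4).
Σ a^n = 1/(1 − a) = -1/75;  first 5 digits = (1, 4, 16, 7, 12)

v_19(a) = 1 ≥ 1, so the series converges in ℤ_19 to 1/(1 − a) = 1/(1 − 76) = -1/75. Expand this rational in ℤ_19: compute digits iteratively via d_i = x_i mod 19, x_{i+1} = (x_i − d_i)/19. The first 5 digits are (1, 4, 16, 7, 12).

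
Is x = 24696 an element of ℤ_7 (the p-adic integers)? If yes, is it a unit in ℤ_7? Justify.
x ∈ ℤ_7 but not a unit; v_7(x) = 3 > 0

ℤ_7 = {x ∈ ℚ_7 : v_7(x) ≥ 0} and ℤ_7^× = {x ∈ ℤ_7 : v_7(x) = 0}. Here v_7(24696) = v_7(num) − v_7(den) = 3; compare against these criteria.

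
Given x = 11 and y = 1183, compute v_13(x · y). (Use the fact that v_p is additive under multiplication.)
v_13(13013) = 2

v_p(x) = 0 (factor: 11 = 13^0 · 11); v_p(y) = 2 (factor: 1183 = 13^2 · 7). Additivity: v_p(xy) = v_p(x) + v_p(y) = 0 + 2 = 2. (Direct check: xy = 13013 = 13^2 · (77).)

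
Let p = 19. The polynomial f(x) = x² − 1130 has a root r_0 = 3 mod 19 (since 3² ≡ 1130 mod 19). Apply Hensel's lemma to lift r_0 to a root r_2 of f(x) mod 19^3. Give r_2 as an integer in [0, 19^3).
r_2 = 6026 (mod 6859)

Hensel's recurrence: r_{i+1} = r_i − f(r_i)·(f′(r_i))^{-1} mod 19^{i+2}, with f′(x) = 2x. Iterate:
  r_0 = 3 (mod 19)
  r_1 = 250 (mod 361)
  r_2 = 6026 (mod 6859)
Final: r_2 = 6026, and one checks f(r_2) ≡ 0 mod 19^3.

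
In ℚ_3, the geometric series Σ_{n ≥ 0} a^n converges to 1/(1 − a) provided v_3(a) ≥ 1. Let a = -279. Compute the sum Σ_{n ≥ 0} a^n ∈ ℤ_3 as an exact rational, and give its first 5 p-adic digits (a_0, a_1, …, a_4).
Σ a^n = 1/(1 − a) = 1/280;  first 5 digits = (1, 0, 2, 1, 0)

v_3(a) = 2 ≥ 1, so the series converges in ℤ_3 to 1/(1 − a) = 1/(1 − (-279)) = 1/280. Expand this rational in ℤ_3: compute digits iteratively via d_i = x_i mod 3, x_{i+1} = (x_i − d_i)/3. The first 5 digits are (1, 0, 2, 1, 0).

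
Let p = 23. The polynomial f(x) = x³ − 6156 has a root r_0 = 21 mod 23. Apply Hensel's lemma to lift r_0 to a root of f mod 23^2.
r_1 = 159 (mod 529)

Hensel: r_{i+1} = r_i − f(r_i)/f′(r_i) mod 23^{i+2}, where f′(x) = 3x². Iterate:
  r_0 = 21 (mod 23)
  r_1 = 159 (mod 529)
Final: r = 159 with f(r) ≡ 0 mod 23^2.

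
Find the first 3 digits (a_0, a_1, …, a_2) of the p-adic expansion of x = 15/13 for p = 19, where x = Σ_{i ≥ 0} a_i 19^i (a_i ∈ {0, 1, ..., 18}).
(a_0, …, a_2) = (7, 7, 4)

v_19(15/13) = 0 (numerator and denominator both coprime to 19), so x ∈ ℤ_19^×. Compute digits iteratively via a_i = x_i mod 19, x_{i+1} = (x_i − a_i)/19, with x_0 = x:
  x_0 = 15/13;  a_0 = 7;  x_1 = (x_0 − 7)/19 = -4/13
  x_1 = -4/13;  a_1 = 7;  x_2 = (x_1 − 7)/19 = -5/13
  x_2 = -5/13;  a_2 = 4;  x_3 = (x_2 − 4)/19 = -3/13
Digits: (7, 7, 4).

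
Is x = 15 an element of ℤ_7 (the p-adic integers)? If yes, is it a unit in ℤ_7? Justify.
x ∈ ℤ_7^× (unit); v_7(x) = 0

ℤ_7 = {x ∈ ℚ_7 : v_7(x) ≥ 0} and ℤ_7^× = {x ∈ ℤ_7 : v_7(x) = 0}. Here v_7(15) = v_7(num) − v_7(den) = 0; compare against these criteria.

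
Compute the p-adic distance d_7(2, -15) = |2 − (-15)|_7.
d_7(2, -15) = 1

Step 1 — x − y = 2 − (-15) = 17. Step 2 — v_7(17) = 0 (factor: 17 = (7^0 · 17); the sign does not affect v_p). Step 3 — |x − y|_7 = 7^{0} = 1.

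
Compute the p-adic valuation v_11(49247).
v_11(49247) = 3

v_11(n) is the largest exponent k such that 11^k divides n. Factor out: 49247 = 11^3 · 37. (Sign doesn't affect v_p.) So v_11(49247) = 3.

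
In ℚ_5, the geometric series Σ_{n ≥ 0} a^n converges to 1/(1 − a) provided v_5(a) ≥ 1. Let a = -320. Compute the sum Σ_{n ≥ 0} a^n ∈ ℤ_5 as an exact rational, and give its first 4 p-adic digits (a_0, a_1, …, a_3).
Σ a^n = 1/(1 − a) = 1/321;  first 4 digits = (1, 1, 3, 2)

v_5(a) = 1 ≥ 1, so the series converges in ℤ_5 to 1/(1 − a) = 1/(1 − (-320)) = 1/321. Expand this rational in ℤ_5: compute digits iteratively via d_i = x_i mod 5, x_{i+1} = (x_i − d_i)/5. The first 4 digits are (1, 1, 3, 2).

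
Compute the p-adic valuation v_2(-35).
v_2(-35) = 0

v_2(n) is the largest exponent k such that 2^k divides n. Factor out: -35 = -2^0 · 35. (Sign doesn't affect v_p.) So v_2(-35) = 0.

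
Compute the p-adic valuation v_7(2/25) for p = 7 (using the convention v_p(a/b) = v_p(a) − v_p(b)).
v_7(2/25) = 0

Factor powers of 7 from the numerator and denominator of the reduced fraction: 2 = 7^0 · 2 and 25 = 7^0 · 25. Apply v_p(a/b) = v_p(a) − v_p(b): v_7(2/25) = 0 − 0 = 0.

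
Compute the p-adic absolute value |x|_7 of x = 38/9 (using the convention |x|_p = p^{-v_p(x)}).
|38/9|_7 = 1

Step 1 — compute v_7(x) by factoring powers of 7 out of the numerator and denominator: v_7(38/9) = 0. Step 2 — apply |x|_p = p^{-v_p(x)} = 7^{0} = 1.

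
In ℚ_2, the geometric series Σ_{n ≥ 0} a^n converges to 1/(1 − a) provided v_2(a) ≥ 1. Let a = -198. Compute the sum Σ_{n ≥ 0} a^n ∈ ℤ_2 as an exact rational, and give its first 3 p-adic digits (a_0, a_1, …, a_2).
Σ a^n = 1/(1 − a) = 1/199;  first 3 digits = (1, 1, 1)

v_2(a) = 1 ≥ 1, so the series converges in ℤ_2 to 1/(1 − a) = 1/(1 − (-198)) = 1/199. Expand this rational in ℤ_2: compute digits iteratively via d_i = x_i mod 2, x_{i+1} = (x_i − d_i)/2. The first 3 digits are (1, 1, 1).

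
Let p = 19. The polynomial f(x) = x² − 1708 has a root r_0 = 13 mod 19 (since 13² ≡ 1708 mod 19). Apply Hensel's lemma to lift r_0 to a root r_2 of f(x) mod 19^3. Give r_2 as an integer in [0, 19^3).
r_2 = 5029 (mod 6859)

Hensel's recurrence: r_{i+1} = r_i − f(r_i)·(f′(r_i))^{-1} mod 19^{i+2}, with f′(x) = 2x. Iterate:
  r_0 = 13 (mod 19)
  r_1 = 336 (mod 361)
  r_2 = 5029 (mod 6859)
Final: r_2 = 5029, and one checks f(r_2) ≡ 0 mod 19^3.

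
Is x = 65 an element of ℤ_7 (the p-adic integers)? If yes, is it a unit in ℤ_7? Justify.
x ∈ ℤ_7^× (unit); v_7(x) = 0

ℤ_7 = {x ∈ ℚ_7 : v_7(x) ≥ 0} and ℤ_7^× = {x ∈ ℤ_7 : v_7(x) = 0}. Here v_7(65) = v_7(num) − v_7(den) = 0; compare against these criteria.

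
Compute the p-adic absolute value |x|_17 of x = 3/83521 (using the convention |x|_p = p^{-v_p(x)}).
|3/83521|_17 = 83521

Step 1 — compute v_17(x) by factoring powers of 17 out of the numerator and denominator: v_17(3/83521) = -4. Step 2 — apply |x|_p = p^{-v_p(x)} = 17^{4} = 83521.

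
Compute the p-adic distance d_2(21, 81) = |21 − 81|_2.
d_2(21, 81) = 1/4

Step 1 — x − y = 21 − 81 = -60. Step 2 — v_2(-60) = 2 (factor: -60 = −(2^2 · 15); the sign does not affect v_p). Step 3 — |x − y|_2 = 2^{-2} = 1/4.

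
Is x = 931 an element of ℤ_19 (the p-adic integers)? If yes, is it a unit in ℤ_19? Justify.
x ∈ ℤ_19 but not a unit; v_19(x) = 1 > 0

ℤ_19 = {x ∈ ℚ_19 : v_19(x) ≥ 0} and ℤ_19^× = {x ∈ ℤ_19 : v_19(x) = 0}. Here v_19(931) = v_19(num) − v_19(den) = 1; compare against these criteria.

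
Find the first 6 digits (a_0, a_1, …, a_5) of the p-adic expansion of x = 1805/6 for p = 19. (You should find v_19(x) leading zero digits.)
(a_0, …, a_5) = (0, 0, 4, 3, 3, 3)

v_19(1805/6) = 2, so a_0 = ... = a_1 = 0. Factor out: x = 19^2 · u with u = 5/6 a unit in ℤ_19. Expand u iteratively via a_{v+i} = u_i mod 19, u_{i+1} = (u_i − a_{v+i})/19:
  u_0 = 5/6;  a_2 = 4;  u_1 = (u_0 − 4)/19 = -1/6
  u_1 = -1/6;  a_3 = 3;  u_2 = (u_1 − 3)/19 = -1/6
  u_2 = -1/6;  a_4 = 3;  u_3 = (u_2 − 3)/19 = -1/6
  u_3 = -1/6;  a_5 = 3;  u_4 = (u_3 − 3)/19 = -1/6
Digits: (0, 0, 4, 3, 3, 3).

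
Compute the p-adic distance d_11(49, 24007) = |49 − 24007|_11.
d_11(49, 24007) = 1/1331

Step 1 — x − y = 49 − 24007 = -23958. Step 2 — v_11(-23958) = 3 (factor: -23958 = −(11^3 · 18); the sign does not affect v_p). Step 3 — |x − y|_11 = 11^{-3} = 1/1331.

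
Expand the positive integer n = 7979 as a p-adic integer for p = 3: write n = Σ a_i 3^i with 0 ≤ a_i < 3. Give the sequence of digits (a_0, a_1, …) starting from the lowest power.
(a_0, a_1, …) = (2, 1, 1, 1, 2, 2, 1, 0, 1)

Repeated division by 3 gives the digits low-to-high: 7979 = 2 + 1·3^1 + 1·3^2 + 1·3^3 + 2·3^4 + 2·3^5 + 1·3^6 + 1·3^8. Digit sequence: (2, 1, 1, 1, 2, 2, 1, 0, 1).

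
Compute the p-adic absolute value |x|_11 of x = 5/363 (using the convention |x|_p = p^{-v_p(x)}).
|5/363|_11 = 121

Step 1 — compute v_11(x) by factoring powers of 11 out of the numerator and denominator: v_11(5/363) = -2. Step 2 — apply |x|_p = p^{-v_p(x)} = 11^{2} = 121.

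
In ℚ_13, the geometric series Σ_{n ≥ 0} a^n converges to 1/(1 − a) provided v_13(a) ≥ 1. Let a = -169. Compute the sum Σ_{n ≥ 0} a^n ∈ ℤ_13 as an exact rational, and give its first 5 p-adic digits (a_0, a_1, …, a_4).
Σ a^n = 1/(1 − a) = 1/170;  first 5 digits = (1, 0, 12, 12, 0)

v_13(a) = 2 ≥ 1, so the series converges in ℤ_13 to 1/(1 − a) = 1/(1 − (-169)) = 1/170. Expand this rational in ℤ_13: compute digits iteratively via d_i = x_i mod 13, x_{i+1} = (x_i − d_i)/13. The first 5 digits are (1, 0, 12, 12, 0).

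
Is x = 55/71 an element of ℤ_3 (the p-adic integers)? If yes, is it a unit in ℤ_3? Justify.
x ∈ ℤ_3^× (unit); v_3(x) = 0

ℤ_3 = {x ∈ ℚ_3 : v_3(x) ≥ 0} and ℤ_3^× = {x ∈ ℤ_3 : v_3(x) = 0}. Here v_3(55/71) = v_3(num) − v_3(den) = 0; compare against these criteria.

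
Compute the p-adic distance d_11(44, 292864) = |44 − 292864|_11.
d_11(44, 292864) = 1/14641

Step 1 — x − y = 44 − 292864 = -292820. Step 2 — v_11(-292820) = 4 (factor: -292820 = −(11^4 · 20); the sign does not affect v_p). Step 3 — |x − y|_11 = 11^{-4} = 1/14641.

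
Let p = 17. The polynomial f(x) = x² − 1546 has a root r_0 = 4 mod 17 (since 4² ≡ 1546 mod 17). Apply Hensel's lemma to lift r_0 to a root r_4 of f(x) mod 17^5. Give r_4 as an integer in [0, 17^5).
r_4 = 307330 (mod 1419857)

Hensel's recurrence: r_{i+1} = r_i − f(r_i)·(f′(r_i))^{-1} mod 17^{i+2}, with f′(x) = 2x. Iterate:
  r_0 = 4 (mod 17)
  r_1 = 123 (mod 289)
  r_2 = 2724 (mod 4913)
  r_3 = 56767 (mod 83521)
  r_4 = 307330 (mod 1419857)
Final: r_4 = 307330, and one checks f(r_4) ≡ 0 mod 17^5.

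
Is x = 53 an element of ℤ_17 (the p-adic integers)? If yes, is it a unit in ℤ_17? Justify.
x ∈ ℤ_17^× (unit); v_17(x) = 0

ℤ_17 = {x ∈ ℚ_17 : v_17(x) ≥ 0} and ℤ_17^× = {x ∈ ℤ_17 : v_17(x) = 0}. Here v_17(53) = v_17(num) − v_17(den) = 0; compare against these criteria.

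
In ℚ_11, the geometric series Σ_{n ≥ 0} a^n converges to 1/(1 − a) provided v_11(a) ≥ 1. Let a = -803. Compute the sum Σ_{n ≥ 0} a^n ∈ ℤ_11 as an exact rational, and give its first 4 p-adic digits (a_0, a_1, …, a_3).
Σ a^n = 1/(1 − a) = 1/804;  first 4 digits = (1, 4, 9, 8)

v_11(a) = 1 ≥ 1, so the series converges in ℤ_11 to 1/(1 − a) = 1/(1 − (-803)) = 1/804. Expand this rational in ℤ_11: compute digits iteratively via d_i = x_i mod 11, x_{i+1} = (x_i − d_i)/11. The first 4 digits are (1, 4, 9, 8).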